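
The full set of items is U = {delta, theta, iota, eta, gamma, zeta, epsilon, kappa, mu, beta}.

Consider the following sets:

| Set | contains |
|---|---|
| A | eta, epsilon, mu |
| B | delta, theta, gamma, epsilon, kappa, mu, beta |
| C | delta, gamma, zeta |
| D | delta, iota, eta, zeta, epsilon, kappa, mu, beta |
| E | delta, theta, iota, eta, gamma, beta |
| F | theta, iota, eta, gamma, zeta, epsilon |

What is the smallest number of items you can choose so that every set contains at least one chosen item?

The 2 items {gamma, mu} hit every set.
The sets A, C are pairwise disjoint, so any hitting set needs a separate item for each — at least 2. Hence 2 is optimal.

2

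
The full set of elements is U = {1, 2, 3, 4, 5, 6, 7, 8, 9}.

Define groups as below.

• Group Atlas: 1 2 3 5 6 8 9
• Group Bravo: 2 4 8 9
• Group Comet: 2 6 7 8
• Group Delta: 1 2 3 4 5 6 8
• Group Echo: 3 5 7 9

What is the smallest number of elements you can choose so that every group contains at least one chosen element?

Take H = {2, 5}. Each listed group contains at least one of these, so H is a hitting set of size 2.
No single element lies in every group, so at least 2 are needed and 2 is optimal.

2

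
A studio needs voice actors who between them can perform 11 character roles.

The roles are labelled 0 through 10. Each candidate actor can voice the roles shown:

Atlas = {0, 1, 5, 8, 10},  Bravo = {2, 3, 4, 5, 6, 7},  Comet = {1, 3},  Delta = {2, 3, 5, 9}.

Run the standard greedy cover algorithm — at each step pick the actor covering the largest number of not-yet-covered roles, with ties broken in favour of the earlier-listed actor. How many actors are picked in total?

3

Greedy: pick Bravo (covers 6 new) → pick Atlas (covers 4 new) → pick Delta (covers 1 new). Total picks: 3.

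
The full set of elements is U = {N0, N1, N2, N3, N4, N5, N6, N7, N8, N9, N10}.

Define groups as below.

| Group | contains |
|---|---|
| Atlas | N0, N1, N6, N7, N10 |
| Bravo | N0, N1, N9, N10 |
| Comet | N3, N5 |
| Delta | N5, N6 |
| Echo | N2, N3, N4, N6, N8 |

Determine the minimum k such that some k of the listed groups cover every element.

4

Atlas, Bravo, Comet, and Echo cover everything between them: the union {N0, N1, N2, N3, N4, N5, N6, N7, N8, N9, N10} is all of U.
No 3 of the 5 groups cover everything (all 10 combinations miss at least one element), so 4 is optimal.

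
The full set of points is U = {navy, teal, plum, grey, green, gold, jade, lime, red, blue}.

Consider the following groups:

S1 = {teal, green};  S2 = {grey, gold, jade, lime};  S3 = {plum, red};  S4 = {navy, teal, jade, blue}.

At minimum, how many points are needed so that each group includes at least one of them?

3

H = {teal, grey, red} meets every group (each contains at least one member of H), and |H| = 3.
The groups S1, S2, S3 are pairwise disjoint, so any hitting set needs a separate point for each — at least 3. Hence 3 is optimal.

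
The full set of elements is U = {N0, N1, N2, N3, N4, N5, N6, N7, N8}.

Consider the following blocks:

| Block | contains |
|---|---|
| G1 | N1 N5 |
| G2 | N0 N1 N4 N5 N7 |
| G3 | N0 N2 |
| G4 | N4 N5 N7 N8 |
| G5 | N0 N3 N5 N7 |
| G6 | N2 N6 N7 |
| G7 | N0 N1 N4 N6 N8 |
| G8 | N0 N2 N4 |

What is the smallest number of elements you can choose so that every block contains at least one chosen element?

3

H = {N2, N4, N5} meets every block (each contains at least one member of H), and |H| = 3.
No choice of 2 elements meets every block, so 3 is the minimum.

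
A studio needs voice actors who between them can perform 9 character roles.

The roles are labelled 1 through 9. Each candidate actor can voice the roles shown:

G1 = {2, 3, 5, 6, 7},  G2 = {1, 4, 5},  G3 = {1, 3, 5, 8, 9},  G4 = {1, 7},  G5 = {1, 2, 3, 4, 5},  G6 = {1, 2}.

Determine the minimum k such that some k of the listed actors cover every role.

Take {G1, G2, G3}. Their union is {1, 2, 3, 4, 5, 6, 7, 8, 9}, which is all 9 roles.
Only G1 contains 6, so G1 is forced; the remaining 4 roles need at least 2 more actors (each remaining actor adds at most 3) — so at least 3 actors are needed, and 3 is optimal.

3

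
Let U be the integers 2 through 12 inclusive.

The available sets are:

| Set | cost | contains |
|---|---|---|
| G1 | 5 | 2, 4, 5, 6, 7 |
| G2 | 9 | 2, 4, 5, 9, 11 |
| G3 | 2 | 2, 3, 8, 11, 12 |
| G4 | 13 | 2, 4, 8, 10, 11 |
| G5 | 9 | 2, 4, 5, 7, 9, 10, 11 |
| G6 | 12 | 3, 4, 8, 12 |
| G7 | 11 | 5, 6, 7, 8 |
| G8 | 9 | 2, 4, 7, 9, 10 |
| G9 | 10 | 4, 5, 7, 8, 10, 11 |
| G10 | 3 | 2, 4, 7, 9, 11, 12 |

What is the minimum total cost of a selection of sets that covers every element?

16

G1, G3, G8 together cover every element (G1 ∪ G3 ∪ G8 = {2, 3, 4, 5, 6, 7, 8, 9, 10, 11, 12}); total cost 5 + 2 + 9 = 16.
The greedy pick G3, G10, G1, G5 costs 19; no covering selection beats 16.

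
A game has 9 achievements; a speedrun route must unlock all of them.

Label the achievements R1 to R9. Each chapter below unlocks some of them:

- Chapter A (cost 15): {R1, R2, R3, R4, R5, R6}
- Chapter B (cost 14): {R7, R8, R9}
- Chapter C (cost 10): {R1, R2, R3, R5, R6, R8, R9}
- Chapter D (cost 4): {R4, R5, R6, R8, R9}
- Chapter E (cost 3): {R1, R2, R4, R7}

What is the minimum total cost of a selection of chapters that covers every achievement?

C, E together cover every achievement (C ∪ E = {R1, R2, R3, R4, R5, R6, R7, R8, R9}); total cost 10 + 3 = 13.
The greedy pick E, D, C costs 17; no covering selection beats 13.

13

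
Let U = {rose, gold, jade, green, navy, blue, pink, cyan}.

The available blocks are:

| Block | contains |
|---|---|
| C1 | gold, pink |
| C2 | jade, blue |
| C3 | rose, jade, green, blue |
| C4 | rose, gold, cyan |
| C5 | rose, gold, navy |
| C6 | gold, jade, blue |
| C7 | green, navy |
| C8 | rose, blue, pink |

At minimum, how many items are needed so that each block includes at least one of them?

3

The 3 items {gold, green, blue} hit every block.
The blocks C2, C4, C7 are pairwise disjoint, so any hitting set needs a separate item for each — at least 3. Hence 3 is optimal.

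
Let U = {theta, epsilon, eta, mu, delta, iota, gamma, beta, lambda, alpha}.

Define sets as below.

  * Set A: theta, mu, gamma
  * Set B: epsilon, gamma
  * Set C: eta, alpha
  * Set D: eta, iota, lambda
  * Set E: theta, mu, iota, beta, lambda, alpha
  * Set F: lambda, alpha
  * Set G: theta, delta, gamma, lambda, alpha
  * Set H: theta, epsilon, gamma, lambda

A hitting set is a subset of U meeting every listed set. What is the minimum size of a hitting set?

The 3 elements {eta, gamma, alpha} hit every set.
No choice of 2 elements meets every set, so 3 is the minimum.

3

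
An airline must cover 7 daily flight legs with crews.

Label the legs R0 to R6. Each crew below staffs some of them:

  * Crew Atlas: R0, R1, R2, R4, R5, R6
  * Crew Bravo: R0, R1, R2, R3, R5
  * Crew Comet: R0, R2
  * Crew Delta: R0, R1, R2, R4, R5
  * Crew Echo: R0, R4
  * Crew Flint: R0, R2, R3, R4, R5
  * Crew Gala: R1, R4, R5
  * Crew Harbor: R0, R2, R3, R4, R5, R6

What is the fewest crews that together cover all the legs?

Take {Atlas, Flint}. Their union is {R0, R1, R2, R3, R4, R5, R6}, which is all 7 legs.
No single crew has all 7 legs (the largest, Atlas, has 6), so 2 is optimal.

2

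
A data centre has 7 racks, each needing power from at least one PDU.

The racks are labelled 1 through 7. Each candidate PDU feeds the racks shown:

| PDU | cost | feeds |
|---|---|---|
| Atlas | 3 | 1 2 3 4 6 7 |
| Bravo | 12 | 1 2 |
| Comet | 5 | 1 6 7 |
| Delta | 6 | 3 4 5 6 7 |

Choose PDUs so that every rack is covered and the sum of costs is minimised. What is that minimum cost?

9

Atlas, Delta together cover every rack (Atlas ∪ Delta = {1, 2, 3, 4, 5, 6, 7}); total cost 3 + 6 = 9.
No covering selection has total cost below 9.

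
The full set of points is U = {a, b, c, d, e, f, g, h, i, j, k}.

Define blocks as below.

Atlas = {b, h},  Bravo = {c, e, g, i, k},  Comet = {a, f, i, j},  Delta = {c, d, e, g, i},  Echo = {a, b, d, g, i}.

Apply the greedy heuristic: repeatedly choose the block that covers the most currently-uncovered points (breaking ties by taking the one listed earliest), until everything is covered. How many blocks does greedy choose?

Greedy: pick Bravo (covers 5 new) → pick Comet (covers 3 new) → pick Atlas (covers 2 new) → pick Delta (covers 1 new). Total picks: 4.

4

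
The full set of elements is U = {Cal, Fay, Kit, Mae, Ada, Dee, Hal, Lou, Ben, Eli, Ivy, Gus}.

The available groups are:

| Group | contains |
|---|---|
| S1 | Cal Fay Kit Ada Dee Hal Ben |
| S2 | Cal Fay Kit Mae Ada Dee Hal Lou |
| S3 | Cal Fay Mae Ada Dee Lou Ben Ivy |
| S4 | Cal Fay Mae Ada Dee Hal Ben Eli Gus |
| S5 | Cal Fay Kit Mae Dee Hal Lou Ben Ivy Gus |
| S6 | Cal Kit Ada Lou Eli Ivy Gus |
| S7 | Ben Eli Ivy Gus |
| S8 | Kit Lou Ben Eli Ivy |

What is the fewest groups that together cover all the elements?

2

Take {S2, S7}. Their union is {Cal, Fay, Kit, Mae, Ada, Dee, Hal, Lou, Ben, Eli, Ivy, Gus}, which is all 12 elements.
No single group has all 12 elements (the largest, S5, has 10), so 2 is optimal.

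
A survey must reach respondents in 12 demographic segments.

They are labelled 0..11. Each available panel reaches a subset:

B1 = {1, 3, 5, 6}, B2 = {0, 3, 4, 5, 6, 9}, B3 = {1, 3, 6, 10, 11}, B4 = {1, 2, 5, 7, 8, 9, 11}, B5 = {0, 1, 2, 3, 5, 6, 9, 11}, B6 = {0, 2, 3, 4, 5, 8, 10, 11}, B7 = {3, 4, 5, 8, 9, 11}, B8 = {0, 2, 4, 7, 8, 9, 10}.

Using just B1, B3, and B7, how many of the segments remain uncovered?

3

Union of B1, B3, B7 = {1, 3, 4, 5, 6, 8, 9, 10, 11}.
Not covered: 0, 2, 7 — 3 segments.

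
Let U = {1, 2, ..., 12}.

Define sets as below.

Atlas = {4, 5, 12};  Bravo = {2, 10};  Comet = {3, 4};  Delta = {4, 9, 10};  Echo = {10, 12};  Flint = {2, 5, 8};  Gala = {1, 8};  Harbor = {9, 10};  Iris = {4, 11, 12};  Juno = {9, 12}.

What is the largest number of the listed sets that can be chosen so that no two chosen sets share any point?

Bravo, Comet, Gala, Juno are pairwise disjoint (Bravo={2,10}; Comet={3,4}; Gala={1,8}; Juno={9,12}).
Every remaining set overlaps one of these, and no 5 of the listed sets are pairwise disjoint, so 4 is the maximum.

4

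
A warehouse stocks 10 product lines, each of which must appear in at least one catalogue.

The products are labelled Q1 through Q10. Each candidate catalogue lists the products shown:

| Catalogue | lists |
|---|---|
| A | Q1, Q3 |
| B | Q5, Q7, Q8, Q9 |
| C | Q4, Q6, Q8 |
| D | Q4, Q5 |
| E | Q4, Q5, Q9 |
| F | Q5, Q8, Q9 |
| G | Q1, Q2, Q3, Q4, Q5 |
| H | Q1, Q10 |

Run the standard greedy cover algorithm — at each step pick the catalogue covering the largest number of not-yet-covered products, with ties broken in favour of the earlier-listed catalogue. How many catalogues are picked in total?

Greedy: pick G (covers 5 new) → pick B (covers 3 new) → pick C (covers 1 new) → pick H (covers 1 new). Total picks: 4.

4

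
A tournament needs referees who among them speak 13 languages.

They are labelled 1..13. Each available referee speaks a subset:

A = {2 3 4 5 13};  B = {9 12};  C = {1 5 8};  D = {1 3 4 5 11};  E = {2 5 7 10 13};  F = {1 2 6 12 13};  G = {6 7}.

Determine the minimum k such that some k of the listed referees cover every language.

Take {B, C, D, E, G}. Their union is {1, 2, 3, 4, 5, 6, 7, 8, 9, 10, 11, 12, 13}, which is all 13 languages.
No 4 of the 7 referees cover everything (all 35 combinations miss at least one language), so 5 is optimal.

5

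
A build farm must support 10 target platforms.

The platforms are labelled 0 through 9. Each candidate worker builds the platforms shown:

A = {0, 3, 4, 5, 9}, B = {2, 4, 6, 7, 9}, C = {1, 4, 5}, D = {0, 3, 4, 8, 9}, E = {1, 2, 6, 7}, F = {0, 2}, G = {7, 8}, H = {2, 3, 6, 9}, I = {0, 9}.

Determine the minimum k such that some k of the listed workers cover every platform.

A and E and G together: A ∪ E ∪ G = {0, 1, 2, 3, 4, 5, 6, 7, 8, 9} — every platform is covered.
No 2 of the 9 workers cover everything (all 36 combinations miss at least one platform), so 3 is optimal.

3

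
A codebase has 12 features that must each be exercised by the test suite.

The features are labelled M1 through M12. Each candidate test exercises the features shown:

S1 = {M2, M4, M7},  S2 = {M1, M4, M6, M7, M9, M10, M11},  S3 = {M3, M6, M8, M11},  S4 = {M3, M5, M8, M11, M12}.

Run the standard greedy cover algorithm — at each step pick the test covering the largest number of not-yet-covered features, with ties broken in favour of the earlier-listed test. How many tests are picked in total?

3

Greedy: pick S2 (covers 7 new) → pick S4 (covers 4 new) → pick S1 (covers 1 new). Total picks: 3.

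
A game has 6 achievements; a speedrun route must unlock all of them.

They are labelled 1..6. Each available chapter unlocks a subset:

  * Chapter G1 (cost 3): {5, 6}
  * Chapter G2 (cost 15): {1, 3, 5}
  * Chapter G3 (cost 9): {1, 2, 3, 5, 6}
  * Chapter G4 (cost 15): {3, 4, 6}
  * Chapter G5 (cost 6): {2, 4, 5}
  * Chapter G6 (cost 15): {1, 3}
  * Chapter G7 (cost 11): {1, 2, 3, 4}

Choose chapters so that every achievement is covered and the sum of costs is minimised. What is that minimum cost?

14

G1, G7 together cover every achievement (G1 ∪ G7 = {1, 2, 3, 4, 5, 6}); total cost 3 + 11 = 14.
No covering selection has total cost below 14.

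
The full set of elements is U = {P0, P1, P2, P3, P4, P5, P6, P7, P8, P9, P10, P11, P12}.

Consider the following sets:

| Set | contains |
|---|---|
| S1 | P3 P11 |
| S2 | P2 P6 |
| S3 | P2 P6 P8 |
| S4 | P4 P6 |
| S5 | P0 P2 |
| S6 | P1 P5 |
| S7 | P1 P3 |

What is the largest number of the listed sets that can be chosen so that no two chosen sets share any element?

4

S1, S4, S5, S6 are pairwise disjoint (S1={P3,P11}; S4={P4,P6}; S5={P0,P2}; S6={P1,P5}).
Every remaining set overlaps one of these, and no 5 of the listed sets are pairwise disjoint, so 4 is the maximum.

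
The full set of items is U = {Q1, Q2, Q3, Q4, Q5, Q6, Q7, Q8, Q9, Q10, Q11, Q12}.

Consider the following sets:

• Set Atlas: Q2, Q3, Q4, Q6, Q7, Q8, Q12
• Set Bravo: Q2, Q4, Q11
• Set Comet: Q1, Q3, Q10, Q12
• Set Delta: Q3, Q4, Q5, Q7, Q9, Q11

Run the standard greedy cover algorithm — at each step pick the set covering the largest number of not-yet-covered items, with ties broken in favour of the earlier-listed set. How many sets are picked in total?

Greedy: pick Atlas (covers 7 new) → pick Delta (covers 3 new) → pick Comet (covers 2 new). Total picks: 3.

3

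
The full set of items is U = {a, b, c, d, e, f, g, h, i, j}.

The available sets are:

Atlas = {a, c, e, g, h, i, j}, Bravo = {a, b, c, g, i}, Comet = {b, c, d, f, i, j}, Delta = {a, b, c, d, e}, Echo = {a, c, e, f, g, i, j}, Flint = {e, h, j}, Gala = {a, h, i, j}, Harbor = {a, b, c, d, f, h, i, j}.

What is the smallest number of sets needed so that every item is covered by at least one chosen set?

Echo and Harbor together: Echo ∪ Harbor = {a, b, c, d, e, f, g, h, i, j} — every item is covered.
No single set has all 10 items (the largest, Harbor, has 8), so 2 is optimal.

2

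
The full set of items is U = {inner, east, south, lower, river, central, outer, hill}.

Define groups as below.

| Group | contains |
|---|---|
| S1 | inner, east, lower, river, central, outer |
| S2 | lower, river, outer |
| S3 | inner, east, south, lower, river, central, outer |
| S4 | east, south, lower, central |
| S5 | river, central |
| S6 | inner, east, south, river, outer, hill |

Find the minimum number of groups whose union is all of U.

S4 and S6 cover everything between them: the union {inner, east, south, lower, river, central, outer, hill} is all of U.
No single group has all 8 items (the largest, S3, has 7), so 2 is optimal.

2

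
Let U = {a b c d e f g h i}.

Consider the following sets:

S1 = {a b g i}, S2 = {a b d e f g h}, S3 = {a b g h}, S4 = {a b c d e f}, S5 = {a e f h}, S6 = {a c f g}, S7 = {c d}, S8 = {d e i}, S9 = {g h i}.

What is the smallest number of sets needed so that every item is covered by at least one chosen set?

2

S4 and S9 cover everything between them: the union {a, b, c, d, e, f, g, h, i} is all of U.
No single set has all 9 items (the largest, S2, has 7), so 2 is optimal.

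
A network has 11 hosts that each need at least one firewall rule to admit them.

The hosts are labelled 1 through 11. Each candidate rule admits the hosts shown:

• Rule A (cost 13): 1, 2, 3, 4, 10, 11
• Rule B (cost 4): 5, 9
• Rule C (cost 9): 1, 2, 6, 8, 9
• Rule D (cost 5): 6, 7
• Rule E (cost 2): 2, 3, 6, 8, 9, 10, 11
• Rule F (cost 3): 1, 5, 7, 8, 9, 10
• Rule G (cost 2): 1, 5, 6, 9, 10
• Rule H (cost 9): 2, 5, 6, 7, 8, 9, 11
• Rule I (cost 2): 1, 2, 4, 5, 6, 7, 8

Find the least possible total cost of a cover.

4

E, I together cover every host (E ∪ I = {1, 2, 3, 4, 5, 6, 7, 8, 9, 10, 11}); total cost 2 + 2 = 4.
No covering selection has total cost below 4.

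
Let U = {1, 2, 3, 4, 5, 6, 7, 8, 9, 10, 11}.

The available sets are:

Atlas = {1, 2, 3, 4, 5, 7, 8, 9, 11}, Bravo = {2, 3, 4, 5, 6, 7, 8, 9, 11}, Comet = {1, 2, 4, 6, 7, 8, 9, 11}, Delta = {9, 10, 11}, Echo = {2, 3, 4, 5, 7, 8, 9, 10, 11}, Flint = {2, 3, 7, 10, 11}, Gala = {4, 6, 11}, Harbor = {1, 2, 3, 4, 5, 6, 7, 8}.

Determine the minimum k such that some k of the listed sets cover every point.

2

Comet and Echo together: Comet ∪ Echo = {1, 2, 3, 4, 5, 6, 7, 8, 9, 10, 11} — every point is covered.
No single set has all 11 points (the largest, Atlas, has 9), so 2 is optimal.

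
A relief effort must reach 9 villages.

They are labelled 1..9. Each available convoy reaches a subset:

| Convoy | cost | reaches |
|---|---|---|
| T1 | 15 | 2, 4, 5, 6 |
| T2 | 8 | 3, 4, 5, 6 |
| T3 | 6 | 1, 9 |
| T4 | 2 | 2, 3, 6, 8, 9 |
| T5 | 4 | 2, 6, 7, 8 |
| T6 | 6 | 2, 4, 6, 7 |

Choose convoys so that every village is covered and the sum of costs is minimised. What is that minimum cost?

18

T2, T3, T5 together cover every village (T2 ∪ T3 ∪ T5 = {1, 2, 3, 4, 5, 6, 7, 8, 9}); total cost 8 + 6 + 4 = 18.
The greedy pick T4, T6, T3, T2 costs 22; no covering selection beats 18.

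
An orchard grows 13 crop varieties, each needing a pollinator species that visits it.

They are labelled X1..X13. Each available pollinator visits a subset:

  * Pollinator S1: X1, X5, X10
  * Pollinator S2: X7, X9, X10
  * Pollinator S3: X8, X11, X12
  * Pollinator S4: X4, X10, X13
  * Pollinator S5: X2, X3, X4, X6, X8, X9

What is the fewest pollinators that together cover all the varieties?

Take {S1, S2, S3, S4, S5}. Their union is {X1, X2, X3, X4, X5, X6, X7, X8, X9, X10, X11, X12, X13}, which is all 13 varieties.
No 4 of the 5 pollinators cover everything (all 5 combinations miss at least one variety), so 5 is optimal.

5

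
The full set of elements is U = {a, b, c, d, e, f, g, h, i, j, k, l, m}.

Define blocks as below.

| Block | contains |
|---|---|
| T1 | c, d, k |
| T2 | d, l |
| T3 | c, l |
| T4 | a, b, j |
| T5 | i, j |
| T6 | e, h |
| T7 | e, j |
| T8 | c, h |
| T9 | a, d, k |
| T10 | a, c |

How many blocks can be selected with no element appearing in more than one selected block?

4

T3, T5, T6, T9 are pairwise disjoint (T3={c,l}; T5={i,j}; T6={e,h}; T9={a,d,k}).
Every remaining block overlaps one of these, and no 5 of the listed blocks are pairwise disjoint, so 4 is the maximum.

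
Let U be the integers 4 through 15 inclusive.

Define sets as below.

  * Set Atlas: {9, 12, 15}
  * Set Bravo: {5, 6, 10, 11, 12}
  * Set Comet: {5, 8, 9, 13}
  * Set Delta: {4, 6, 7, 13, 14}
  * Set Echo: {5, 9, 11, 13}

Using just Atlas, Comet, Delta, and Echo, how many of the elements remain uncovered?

1

Union of Atlas, Comet, Delta, Echo = {4, 5, 6, 7, 8, 9, 11, 12, 13, 14, 15}.
Not covered: 10 — 1 element.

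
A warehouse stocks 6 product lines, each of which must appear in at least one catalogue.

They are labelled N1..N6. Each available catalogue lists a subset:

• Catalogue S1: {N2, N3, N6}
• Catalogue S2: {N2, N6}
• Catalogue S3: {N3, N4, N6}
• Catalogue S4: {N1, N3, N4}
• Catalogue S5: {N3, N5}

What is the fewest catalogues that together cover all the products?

Take {S1, S4, S5}. Their union is {N1, N2, N3, N4, N5, N6}, which is all 6 products.
Only S4 contains N1, so S4 is forced; the remaining 3 products need at least 2 more catalogues (each remaining catalogue adds at most 2) — so at least 3 catalogues are needed, and 3 is optimal.

3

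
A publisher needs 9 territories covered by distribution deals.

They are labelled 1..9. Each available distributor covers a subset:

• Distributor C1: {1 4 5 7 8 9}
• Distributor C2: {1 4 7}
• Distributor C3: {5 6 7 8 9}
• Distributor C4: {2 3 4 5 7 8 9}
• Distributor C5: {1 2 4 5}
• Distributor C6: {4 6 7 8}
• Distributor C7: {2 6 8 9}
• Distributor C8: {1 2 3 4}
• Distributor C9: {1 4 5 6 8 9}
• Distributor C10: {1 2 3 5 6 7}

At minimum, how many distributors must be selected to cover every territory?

2

Take {C4, C10}. Their union is {1, 2, 3, 4, 5, 6, 7, 8, 9}, which is all 9 territories.
No single distributor has all 9 territories (the largest, C4, has 7), so 2 is optimal.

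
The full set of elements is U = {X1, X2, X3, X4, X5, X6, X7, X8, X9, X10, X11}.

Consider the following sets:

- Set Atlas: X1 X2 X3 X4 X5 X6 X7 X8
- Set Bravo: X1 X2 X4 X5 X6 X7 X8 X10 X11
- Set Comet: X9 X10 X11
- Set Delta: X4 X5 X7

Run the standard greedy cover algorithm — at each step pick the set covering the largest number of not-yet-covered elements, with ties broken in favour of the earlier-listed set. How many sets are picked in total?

3

Greedy: pick Bravo (covers 9 new) → pick Atlas (covers 1 new) → pick Comet (covers 1 new). Total picks: 3.
(The true minimum cover uses only 2 sets, so greedy is not optimal here.)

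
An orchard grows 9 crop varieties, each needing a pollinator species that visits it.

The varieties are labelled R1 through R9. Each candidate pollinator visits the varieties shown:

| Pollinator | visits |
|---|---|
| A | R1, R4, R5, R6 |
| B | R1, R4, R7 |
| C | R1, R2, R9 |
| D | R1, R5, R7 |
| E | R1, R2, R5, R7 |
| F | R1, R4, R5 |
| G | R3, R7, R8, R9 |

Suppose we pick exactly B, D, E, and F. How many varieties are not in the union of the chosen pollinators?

4

Union of B, D, E, F = {R1, R2, R4, R5, R7}.
Not covered: R3, R6, R8, R9 — 4 varieties.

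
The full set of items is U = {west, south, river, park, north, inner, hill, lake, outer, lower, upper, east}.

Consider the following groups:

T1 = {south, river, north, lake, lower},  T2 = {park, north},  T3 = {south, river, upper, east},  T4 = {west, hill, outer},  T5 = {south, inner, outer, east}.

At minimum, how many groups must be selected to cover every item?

Take {T1, T2, T3, T4, T5}. Their union is {west, south, river, park, north, inner, hill, lake, outer, lower, upper, east}, which is all 12 items.
No 4 of the 5 groups cover everything (all 5 combinations miss at least one item), so 5 is optimal.

5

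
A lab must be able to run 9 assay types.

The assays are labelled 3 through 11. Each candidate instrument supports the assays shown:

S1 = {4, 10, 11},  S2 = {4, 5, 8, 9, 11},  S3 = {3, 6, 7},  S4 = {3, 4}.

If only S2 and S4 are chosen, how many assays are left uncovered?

Union of S2, S4 = {3, 4, 5, 8, 9, 11}.
Not covered: 6, 7, 10 — 3 assays.

3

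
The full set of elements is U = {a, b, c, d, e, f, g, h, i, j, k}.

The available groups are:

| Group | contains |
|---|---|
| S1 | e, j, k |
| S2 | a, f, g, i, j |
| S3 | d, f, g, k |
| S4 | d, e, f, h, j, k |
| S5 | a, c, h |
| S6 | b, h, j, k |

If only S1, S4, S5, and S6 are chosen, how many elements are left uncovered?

2

Union of S1, S4, S5, S6 = {a, b, c, d, e, f, h, j, k}.
Not covered: g, i — 2 elements.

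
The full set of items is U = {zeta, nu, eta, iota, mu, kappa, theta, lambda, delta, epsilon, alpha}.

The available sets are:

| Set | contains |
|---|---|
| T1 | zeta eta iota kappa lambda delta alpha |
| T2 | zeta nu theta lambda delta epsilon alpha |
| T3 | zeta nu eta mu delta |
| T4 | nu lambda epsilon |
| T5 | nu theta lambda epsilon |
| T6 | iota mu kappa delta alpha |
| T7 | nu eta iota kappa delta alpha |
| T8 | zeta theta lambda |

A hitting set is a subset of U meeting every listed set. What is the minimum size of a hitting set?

2

H = {lambda, delta} meets every set (each contains at least one member of H), and |H| = 2.
The sets T5, T6 are pairwise disjoint, so any hitting set needs a separate item for each — at least 2. Hence 2 is optimal.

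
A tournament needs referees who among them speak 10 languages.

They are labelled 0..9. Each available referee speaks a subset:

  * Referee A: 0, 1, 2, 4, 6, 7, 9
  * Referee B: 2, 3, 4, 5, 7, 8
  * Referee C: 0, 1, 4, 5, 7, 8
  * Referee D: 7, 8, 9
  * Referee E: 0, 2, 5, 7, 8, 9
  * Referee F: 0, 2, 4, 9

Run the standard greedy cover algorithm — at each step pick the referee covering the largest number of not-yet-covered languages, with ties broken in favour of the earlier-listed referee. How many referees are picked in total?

Greedy: pick A (covers 7 new) → pick B (covers 3 new). Total picks: 2.

2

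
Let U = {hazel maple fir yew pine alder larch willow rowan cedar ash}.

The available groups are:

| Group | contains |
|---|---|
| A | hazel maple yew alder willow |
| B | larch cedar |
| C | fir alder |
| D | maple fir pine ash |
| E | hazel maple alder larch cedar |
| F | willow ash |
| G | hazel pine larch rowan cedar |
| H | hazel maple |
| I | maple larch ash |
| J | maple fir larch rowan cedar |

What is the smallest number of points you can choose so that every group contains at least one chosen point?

4

Take T = {maple, fir, cedar, ash}. Each listed group contains at least one of these, so T is a hitting set of size 4.
The groups B, C, F, H are pairwise disjoint, so any hitting set needs a separate point for each — at least 4. Hence 4 is optimal.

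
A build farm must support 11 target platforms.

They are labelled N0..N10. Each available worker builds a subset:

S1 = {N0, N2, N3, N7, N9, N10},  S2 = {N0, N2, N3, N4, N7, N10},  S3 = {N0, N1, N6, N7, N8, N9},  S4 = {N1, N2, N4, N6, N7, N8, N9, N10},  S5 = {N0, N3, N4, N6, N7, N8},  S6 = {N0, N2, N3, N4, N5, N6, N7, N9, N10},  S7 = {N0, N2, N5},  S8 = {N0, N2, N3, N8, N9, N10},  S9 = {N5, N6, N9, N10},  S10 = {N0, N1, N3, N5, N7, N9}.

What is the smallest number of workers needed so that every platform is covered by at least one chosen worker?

S4 and S6 together: S4 ∪ S6 = {N0, N1, N2, N3, N4, N5, N6, N7, N8, N9, N10} — every platform is covered.
No single worker has all 11 platforms (the largest, S6, has 9), so 2 is optimal.

2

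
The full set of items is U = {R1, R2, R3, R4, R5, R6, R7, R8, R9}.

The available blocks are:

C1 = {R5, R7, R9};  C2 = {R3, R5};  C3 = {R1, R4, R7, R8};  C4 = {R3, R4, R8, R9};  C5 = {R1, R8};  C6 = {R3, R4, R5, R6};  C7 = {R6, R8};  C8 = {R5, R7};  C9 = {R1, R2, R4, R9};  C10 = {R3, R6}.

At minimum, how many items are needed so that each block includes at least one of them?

4

The 4 items {R3, R5, R8, R9} hit every block.
No choice of 3 items meets every block, so 4 is the minimum.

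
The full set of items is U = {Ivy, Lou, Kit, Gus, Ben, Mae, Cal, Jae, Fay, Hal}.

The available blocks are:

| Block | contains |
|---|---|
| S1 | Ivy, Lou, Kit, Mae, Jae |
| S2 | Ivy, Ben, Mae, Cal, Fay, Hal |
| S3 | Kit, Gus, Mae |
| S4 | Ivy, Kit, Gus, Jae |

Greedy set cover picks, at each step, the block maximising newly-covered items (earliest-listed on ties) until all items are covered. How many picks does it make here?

3

Greedy: pick S2 (covers 6 new) → pick S1 (covers 3 new) → pick S3 (covers 1 new). Total picks: 3.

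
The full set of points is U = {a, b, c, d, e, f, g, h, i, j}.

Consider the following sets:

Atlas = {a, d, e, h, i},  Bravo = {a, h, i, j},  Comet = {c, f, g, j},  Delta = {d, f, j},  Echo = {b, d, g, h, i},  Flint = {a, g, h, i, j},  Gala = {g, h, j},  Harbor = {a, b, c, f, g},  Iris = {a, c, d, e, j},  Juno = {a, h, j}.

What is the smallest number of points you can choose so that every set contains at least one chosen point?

3

T = {a, d, j} meets every set (each contains at least one member of T), and |T| = 3.
No choice of 2 points meets every set, so 3 is the minimum.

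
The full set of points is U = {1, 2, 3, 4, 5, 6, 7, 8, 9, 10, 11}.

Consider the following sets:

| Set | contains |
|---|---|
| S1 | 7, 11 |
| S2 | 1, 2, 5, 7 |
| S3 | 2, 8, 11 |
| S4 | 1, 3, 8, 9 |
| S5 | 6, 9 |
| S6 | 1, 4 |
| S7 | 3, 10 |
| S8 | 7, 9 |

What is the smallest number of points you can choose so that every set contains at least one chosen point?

H = {1, 9, 10, 11} meets every set (each contains at least one member of H), and |H| = 4.
The sets S1, S5, S6, S7 are pairwise disjoint, so any hitting set needs a separate point for each — at least 4. Hence 4 is optimal.

4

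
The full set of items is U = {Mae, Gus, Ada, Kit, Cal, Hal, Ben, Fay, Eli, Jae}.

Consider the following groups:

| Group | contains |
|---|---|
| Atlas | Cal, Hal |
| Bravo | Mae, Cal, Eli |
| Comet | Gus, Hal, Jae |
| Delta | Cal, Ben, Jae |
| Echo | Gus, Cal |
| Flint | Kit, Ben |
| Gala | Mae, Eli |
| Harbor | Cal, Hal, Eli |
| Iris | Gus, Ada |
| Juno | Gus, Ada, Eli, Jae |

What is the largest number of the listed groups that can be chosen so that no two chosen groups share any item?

4

Atlas, Flint, Gala, Iris are pairwise disjoint (Atlas={Cal,Hal}; Flint={Kit,Ben}; Gala={Mae,Eli}; Iris={Gus,Ada}).
Every remaining group overlaps one of these, and no 5 of the listed groups are pairwise disjoint, so 4 is the maximum.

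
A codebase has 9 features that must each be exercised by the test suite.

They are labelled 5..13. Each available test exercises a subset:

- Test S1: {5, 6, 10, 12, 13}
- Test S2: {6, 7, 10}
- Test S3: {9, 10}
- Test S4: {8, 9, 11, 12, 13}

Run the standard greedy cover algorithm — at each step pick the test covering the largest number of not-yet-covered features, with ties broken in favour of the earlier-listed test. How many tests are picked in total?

Greedy: pick S1 (covers 5 new) → pick S4 (covers 3 new) → pick S2 (covers 1 new). Total picks: 3.

3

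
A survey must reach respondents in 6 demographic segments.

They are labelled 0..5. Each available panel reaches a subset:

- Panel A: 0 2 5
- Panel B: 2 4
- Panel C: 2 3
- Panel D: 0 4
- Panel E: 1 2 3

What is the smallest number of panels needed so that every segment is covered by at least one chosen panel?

A and D and E together: A ∪ D ∪ E = {0, 1, 2, 3, 4, 5} — every segment is covered.
Only E contains 1, so E is forced; the remaining 3 segments need at least 2 more panels (each remaining panel adds at most 2) — so at least 3 panels are needed, and 3 is optimal.

3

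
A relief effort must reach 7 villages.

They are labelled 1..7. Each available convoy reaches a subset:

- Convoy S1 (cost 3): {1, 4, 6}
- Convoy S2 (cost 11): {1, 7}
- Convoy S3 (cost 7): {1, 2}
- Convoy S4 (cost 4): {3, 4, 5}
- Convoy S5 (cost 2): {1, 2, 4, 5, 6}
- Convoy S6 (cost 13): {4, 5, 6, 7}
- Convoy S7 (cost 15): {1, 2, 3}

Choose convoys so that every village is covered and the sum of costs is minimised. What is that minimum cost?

17

S2, S4, S5 together cover every village (S2 ∪ S4 ∪ S5 = {1, 2, 3, 4, 5, 6, 7}); total cost 11 + 4 + 2 = 17.
No covering selection has total cost below 17.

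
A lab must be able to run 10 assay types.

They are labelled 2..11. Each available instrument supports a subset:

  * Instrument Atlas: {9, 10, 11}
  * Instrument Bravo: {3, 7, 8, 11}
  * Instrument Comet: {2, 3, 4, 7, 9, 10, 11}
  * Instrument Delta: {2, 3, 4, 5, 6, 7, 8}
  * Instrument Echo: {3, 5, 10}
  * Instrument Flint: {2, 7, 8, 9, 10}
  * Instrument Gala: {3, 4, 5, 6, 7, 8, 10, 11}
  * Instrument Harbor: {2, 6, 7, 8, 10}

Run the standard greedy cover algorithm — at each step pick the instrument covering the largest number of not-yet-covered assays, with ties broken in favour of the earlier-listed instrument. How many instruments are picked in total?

2

Greedy: pick Gala (covers 8 new) → pick Comet (covers 2 new). Total picks: 2.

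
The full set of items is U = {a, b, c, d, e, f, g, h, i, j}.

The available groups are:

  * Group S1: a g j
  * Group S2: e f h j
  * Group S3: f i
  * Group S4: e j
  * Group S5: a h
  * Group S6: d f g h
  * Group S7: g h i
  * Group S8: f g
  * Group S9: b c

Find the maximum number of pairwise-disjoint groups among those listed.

4

S3, S4, S5, S9 are pairwise disjoint (S3={f,i}; S4={e,j}; S5={a,h}; S9={b,c}).
Every remaining group overlaps one of these, and no 5 of the listed groups are pairwise disjoint, so 4 is the maximum.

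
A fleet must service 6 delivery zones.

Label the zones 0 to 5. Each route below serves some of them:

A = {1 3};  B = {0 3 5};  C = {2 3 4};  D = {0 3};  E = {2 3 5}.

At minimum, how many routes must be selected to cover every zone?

Take {A, B, C}. Their union is {0, 1, 2, 3, 4, 5}, which is all 6 zones.
Only A contains 1, so A is forced; the remaining 4 zones need at least 2 more routes (each remaining route adds at most 2) — so at least 3 routes are needed, and 3 is optimal.

3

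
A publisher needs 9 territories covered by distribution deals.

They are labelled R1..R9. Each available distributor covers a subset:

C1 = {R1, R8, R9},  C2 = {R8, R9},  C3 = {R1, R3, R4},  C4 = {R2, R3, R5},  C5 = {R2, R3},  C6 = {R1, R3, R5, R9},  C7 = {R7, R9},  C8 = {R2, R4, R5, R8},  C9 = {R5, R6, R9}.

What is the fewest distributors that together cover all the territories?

4

Take {C3, C7, C8, C9}. Their union is {R1, R2, R3, R4, R5, R6, R7, R8, R9}, which is all 9 territories.
No 3 of the 9 distributors cover everything (all 84 combinations miss at least one territory), so 4 is optimal.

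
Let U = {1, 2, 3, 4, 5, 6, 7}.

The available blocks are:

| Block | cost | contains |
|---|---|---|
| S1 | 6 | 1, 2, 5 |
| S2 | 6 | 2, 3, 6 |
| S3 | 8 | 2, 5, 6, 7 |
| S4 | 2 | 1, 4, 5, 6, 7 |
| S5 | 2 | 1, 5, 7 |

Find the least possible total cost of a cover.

S2, S4 together cover every element (S2 ∪ S4 = {1, 2, 3, 4, 5, 6, 7}); total cost 6 + 2 = 8.
No covering selection has total cost below 8.

8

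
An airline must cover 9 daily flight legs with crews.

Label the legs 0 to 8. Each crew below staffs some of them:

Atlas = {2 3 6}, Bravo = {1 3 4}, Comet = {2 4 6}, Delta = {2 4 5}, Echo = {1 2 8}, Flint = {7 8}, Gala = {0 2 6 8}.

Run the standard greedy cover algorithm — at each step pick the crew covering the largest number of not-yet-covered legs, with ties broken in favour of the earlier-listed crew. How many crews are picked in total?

Greedy: pick Gala (covers 4 new) → pick Bravo (covers 3 new) → pick Delta (covers 1 new) → pick Flint (covers 1 new). Total picks: 4.

4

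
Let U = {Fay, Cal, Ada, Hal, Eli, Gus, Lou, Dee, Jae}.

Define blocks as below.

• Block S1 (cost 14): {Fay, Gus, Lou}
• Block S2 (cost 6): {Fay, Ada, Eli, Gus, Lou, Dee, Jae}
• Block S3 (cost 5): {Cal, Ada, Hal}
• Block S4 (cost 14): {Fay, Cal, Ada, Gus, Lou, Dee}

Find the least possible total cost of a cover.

11

S2, S3 together cover every item (S2 ∪ S3 = {Fay, Cal, Ada, Hal, Eli, Gus, Lou, Dee, Jae}); total cost 6 + 5 = 11.
No covering selection has total cost below 11.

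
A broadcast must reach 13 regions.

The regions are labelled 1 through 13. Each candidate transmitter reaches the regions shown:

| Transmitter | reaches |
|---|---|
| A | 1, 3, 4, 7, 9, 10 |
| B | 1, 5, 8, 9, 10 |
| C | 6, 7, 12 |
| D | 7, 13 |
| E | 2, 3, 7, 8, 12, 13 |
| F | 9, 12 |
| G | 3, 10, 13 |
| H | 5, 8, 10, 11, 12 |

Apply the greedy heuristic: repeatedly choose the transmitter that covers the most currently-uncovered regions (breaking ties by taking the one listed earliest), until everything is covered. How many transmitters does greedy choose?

4

Greedy: pick A (covers 6 new) → pick E (covers 4 new) → pick H (covers 2 new) → pick C (covers 1 new). Total picks: 4.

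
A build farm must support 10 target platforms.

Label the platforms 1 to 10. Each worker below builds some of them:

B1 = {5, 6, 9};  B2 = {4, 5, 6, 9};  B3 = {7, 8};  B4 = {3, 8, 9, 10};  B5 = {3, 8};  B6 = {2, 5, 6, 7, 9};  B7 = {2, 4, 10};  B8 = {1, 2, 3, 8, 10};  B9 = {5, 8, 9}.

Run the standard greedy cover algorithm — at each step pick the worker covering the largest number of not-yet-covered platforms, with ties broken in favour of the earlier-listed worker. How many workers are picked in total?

3

Greedy: pick B6 (covers 5 new) → pick B8 (covers 4 new) → pick B2 (covers 1 new). Total picks: 3.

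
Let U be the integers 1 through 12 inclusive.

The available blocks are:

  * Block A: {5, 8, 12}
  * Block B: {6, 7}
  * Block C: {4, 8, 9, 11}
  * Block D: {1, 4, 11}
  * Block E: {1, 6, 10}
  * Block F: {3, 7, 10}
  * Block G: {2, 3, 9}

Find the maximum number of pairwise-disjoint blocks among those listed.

A, B, D, G are pairwise disjoint (A={5,8,12}; B={6,7}; D={1,4,11}; G={2,3,9}).
Every remaining block overlaps one of these, and no 5 of the listed blocks are pairwise disjoint, so 4 is the maximum.

4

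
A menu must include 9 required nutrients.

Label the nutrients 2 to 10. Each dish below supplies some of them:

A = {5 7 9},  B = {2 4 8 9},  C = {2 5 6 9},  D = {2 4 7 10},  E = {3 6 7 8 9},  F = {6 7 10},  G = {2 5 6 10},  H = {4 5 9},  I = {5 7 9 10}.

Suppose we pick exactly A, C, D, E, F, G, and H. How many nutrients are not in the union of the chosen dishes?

0

Union of A, C, D, E, F, G, H = {2, 3, 4, 5, 6, 7, 8, 9, 10} — that's every nutrient, so 0 are uncovered.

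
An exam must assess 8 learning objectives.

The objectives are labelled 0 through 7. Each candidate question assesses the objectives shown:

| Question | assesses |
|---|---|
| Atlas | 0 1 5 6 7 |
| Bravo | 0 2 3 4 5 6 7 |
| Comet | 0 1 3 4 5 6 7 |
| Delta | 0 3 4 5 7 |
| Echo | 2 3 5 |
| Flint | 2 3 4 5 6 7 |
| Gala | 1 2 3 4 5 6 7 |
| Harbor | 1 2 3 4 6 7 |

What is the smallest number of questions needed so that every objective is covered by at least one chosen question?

Bravo and Harbor together: Bravo ∪ Harbor = {0, 1, 2, 3, 4, 5, 6, 7} — every objective is covered.
No single question has all 8 objectives (the largest, Bravo, has 7), so 2 is optimal.

2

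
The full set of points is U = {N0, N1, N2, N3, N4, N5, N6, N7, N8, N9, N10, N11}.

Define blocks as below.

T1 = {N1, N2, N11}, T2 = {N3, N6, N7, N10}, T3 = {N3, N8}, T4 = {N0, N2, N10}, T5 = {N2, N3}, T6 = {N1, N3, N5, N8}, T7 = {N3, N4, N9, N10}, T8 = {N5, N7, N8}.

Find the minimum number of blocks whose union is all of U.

5

Take {T1, T2, T4, T6, T7}. Their union is {N0, N1, N2, N3, N4, N5, N6, N7, N8, N9, N10, N11}, which is all 12 points.
No 4 of the 8 blocks cover everything (all 70 combinations miss at least one point), so 5 is optimal.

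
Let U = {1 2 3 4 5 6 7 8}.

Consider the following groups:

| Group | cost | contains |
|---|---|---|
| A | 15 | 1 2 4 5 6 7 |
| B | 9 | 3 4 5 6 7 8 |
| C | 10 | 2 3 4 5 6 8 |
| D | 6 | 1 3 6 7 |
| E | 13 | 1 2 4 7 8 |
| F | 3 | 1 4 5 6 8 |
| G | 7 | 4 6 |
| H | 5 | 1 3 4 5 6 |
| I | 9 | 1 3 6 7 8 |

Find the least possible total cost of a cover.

C, D together cover every element (C ∪ D = {1, 2, 3, 4, 5, 6, 7, 8}); total cost 10 + 6 = 16.
The greedy pick F, D, C costs 19; no covering selection beats 16.

16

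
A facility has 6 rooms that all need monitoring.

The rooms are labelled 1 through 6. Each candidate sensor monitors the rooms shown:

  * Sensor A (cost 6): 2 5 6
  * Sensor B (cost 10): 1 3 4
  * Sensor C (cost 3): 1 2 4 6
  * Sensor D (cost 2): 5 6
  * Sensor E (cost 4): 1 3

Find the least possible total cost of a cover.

C, D, E together cover every room (C ∪ D ∪ E = {1, 2, 3, 4, 5, 6}); total cost 3 + 2 + 4 = 9.
No covering selection has total cost below 9.

9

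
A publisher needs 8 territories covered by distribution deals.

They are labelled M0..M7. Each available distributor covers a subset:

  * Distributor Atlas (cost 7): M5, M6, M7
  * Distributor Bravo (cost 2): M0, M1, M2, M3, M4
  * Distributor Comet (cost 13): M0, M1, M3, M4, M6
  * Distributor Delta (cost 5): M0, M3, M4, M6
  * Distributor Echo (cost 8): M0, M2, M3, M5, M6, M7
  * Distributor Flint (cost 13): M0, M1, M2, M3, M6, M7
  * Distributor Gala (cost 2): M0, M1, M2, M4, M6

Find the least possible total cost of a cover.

Atlas, Bravo together cover every territory (Atlas ∪ Bravo = {M0, M1, M2, M3, M4, M5, M6, M7}); total cost 7 + 2 = 9.
The greedy pick Bravo, Gala, Atlas costs 11; no covering selection beats 9.

9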